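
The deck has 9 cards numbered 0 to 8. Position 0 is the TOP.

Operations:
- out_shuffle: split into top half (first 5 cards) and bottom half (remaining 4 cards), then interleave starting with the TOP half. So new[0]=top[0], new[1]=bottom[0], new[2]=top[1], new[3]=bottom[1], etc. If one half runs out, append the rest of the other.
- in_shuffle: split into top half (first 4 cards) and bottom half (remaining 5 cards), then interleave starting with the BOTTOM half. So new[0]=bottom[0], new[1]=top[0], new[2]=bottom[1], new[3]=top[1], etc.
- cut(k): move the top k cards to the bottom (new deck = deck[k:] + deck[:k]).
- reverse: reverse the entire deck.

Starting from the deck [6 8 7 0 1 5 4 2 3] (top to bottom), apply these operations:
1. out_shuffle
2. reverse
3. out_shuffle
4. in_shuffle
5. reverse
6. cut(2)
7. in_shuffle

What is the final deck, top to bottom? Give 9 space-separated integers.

Answer: 5 6 1 3 0 2 7 4 8

Derivation:
After op 1 (out_shuffle): [6 5 8 4 7 2 0 3 1]
After op 2 (reverse): [1 3 0 2 7 4 8 5 6]
After op 3 (out_shuffle): [1 4 3 8 0 5 2 6 7]
After op 4 (in_shuffle): [0 1 5 4 2 3 6 8 7]
After op 5 (reverse): [7 8 6 3 2 4 5 1 0]
After op 6 (cut(2)): [6 3 2 4 5 1 0 7 8]
After op 7 (in_shuffle): [5 6 1 3 0 2 7 4 8]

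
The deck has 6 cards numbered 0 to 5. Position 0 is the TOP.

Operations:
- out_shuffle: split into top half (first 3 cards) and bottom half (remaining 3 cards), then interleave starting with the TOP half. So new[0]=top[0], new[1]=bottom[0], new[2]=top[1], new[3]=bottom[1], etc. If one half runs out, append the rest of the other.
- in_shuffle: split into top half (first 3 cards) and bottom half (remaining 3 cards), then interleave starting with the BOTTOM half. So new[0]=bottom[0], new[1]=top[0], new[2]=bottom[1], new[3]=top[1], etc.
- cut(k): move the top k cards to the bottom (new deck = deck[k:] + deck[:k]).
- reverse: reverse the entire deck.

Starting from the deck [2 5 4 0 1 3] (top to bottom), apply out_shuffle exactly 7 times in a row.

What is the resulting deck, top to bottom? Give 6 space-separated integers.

Answer: 2 4 1 5 0 3

Derivation:
After op 1 (out_shuffle): [2 0 5 1 4 3]
After op 2 (out_shuffle): [2 1 0 4 5 3]
After op 3 (out_shuffle): [2 4 1 5 0 3]
After op 4 (out_shuffle): [2 5 4 0 1 3]
After op 5 (out_shuffle): [2 0 5 1 4 3]
After op 6 (out_shuffle): [2 1 0 4 5 3]
After op 7 (out_shuffle): [2 4 1 5 0 3]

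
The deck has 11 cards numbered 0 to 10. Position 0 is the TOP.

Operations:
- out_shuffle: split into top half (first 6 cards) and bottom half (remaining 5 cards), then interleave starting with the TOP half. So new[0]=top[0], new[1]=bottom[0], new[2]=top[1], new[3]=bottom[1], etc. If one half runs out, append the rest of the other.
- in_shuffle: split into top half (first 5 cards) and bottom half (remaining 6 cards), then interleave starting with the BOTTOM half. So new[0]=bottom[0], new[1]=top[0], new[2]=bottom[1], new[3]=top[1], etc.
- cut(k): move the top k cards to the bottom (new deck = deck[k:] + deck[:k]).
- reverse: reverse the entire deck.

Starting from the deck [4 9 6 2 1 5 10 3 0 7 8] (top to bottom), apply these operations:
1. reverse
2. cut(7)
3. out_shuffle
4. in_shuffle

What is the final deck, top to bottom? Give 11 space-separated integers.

After op 1 (reverse): [8 7 0 3 10 5 1 2 6 9 4]
After op 2 (cut(7)): [2 6 9 4 8 7 0 3 10 5 1]
After op 3 (out_shuffle): [2 0 6 3 9 10 4 5 8 1 7]
After op 4 (in_shuffle): [10 2 4 0 5 6 8 3 1 9 7]

Answer: 10 2 4 0 5 6 8 3 1 9 7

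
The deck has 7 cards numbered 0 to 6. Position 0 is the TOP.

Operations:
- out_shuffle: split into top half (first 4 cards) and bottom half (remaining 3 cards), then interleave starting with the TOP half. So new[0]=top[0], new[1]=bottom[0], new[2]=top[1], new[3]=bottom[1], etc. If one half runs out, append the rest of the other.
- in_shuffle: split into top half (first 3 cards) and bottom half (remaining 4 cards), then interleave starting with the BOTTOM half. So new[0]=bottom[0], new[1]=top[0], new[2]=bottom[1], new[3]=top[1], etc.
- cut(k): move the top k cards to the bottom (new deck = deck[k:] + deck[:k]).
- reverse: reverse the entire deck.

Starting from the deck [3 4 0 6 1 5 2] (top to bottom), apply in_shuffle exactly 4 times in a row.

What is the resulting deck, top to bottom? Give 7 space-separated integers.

After op 1 (in_shuffle): [6 3 1 4 5 0 2]
After op 2 (in_shuffle): [4 6 5 3 0 1 2]
After op 3 (in_shuffle): [3 4 0 6 1 5 2]
After op 4 (in_shuffle): [6 3 1 4 5 0 2]

Answer: 6 3 1 4 5 0 2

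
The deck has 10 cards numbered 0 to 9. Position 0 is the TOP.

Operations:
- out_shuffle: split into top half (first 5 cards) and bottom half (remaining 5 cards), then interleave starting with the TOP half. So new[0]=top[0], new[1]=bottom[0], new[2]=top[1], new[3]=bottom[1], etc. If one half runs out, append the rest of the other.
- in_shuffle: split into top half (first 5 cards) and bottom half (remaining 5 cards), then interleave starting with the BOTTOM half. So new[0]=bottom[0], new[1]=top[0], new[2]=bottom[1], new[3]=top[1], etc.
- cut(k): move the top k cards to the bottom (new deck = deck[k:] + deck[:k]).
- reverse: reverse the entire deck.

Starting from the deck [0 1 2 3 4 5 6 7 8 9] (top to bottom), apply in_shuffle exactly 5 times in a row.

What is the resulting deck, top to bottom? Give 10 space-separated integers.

After op 1 (in_shuffle): [5 0 6 1 7 2 8 3 9 4]
After op 2 (in_shuffle): [2 5 8 0 3 6 9 1 4 7]
After op 3 (in_shuffle): [6 2 9 5 1 8 4 0 7 3]
After op 4 (in_shuffle): [8 6 4 2 0 9 7 5 3 1]
After op 5 (in_shuffle): [9 8 7 6 5 4 3 2 1 0]

Answer: 9 8 7 6 5 4 3 2 1 0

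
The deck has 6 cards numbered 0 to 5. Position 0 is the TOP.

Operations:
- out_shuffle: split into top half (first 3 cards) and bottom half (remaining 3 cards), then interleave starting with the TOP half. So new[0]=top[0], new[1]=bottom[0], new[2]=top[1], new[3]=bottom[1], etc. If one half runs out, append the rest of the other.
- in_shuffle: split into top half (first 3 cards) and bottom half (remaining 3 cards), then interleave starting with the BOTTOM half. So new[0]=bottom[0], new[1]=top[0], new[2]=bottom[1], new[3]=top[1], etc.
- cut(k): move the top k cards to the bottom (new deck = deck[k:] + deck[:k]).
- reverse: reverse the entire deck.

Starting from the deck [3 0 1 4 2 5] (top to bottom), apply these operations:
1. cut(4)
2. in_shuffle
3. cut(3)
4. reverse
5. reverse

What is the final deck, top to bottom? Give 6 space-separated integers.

Answer: 5 4 3 0 2 1

Derivation:
After op 1 (cut(4)): [2 5 3 0 1 4]
After op 2 (in_shuffle): [0 2 1 5 4 3]
After op 3 (cut(3)): [5 4 3 0 2 1]
After op 4 (reverse): [1 2 0 3 4 5]
After op 5 (reverse): [5 4 3 0 2 1]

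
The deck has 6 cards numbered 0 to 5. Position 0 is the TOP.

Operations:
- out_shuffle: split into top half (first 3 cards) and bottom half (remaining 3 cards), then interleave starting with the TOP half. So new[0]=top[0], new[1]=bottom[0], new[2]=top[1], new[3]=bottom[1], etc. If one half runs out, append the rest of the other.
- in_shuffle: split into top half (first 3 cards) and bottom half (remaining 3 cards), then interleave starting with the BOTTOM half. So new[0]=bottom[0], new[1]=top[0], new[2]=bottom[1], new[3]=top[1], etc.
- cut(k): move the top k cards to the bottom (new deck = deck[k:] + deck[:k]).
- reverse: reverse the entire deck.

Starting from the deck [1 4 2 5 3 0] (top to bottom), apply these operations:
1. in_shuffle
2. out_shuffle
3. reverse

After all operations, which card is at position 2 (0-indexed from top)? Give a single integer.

Answer: 0

Derivation:
After op 1 (in_shuffle): [5 1 3 4 0 2]
After op 2 (out_shuffle): [5 4 1 0 3 2]
After op 3 (reverse): [2 3 0 1 4 5]
Position 2: card 0.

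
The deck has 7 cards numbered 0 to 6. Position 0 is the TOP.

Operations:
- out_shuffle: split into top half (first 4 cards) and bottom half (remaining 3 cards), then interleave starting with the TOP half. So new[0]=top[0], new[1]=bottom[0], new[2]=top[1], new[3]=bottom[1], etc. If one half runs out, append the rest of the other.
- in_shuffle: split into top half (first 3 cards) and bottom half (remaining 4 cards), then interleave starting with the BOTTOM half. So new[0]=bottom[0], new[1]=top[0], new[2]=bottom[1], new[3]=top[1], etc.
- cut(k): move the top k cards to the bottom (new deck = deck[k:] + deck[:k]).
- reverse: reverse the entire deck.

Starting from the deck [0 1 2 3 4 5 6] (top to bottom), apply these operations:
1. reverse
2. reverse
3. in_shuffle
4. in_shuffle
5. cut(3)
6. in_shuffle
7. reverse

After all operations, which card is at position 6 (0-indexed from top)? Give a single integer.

Answer: 6

Derivation:
After op 1 (reverse): [6 5 4 3 2 1 0]
After op 2 (reverse): [0 1 2 3 4 5 6]
After op 3 (in_shuffle): [3 0 4 1 5 2 6]
After op 4 (in_shuffle): [1 3 5 0 2 4 6]
After op 5 (cut(3)): [0 2 4 6 1 3 5]
After op 6 (in_shuffle): [6 0 1 2 3 4 5]
After op 7 (reverse): [5 4 3 2 1 0 6]
Position 6: card 6.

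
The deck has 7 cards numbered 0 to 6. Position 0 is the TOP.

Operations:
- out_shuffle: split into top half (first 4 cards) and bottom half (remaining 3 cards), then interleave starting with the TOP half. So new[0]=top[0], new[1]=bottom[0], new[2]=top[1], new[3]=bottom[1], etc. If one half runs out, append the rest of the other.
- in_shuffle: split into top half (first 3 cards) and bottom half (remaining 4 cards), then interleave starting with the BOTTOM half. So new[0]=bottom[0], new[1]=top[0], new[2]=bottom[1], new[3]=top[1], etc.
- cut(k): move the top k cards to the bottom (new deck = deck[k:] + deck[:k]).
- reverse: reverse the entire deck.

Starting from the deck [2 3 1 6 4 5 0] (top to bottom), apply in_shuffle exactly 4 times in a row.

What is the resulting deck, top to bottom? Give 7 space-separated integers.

After op 1 (in_shuffle): [6 2 4 3 5 1 0]
After op 2 (in_shuffle): [3 6 5 2 1 4 0]
After op 3 (in_shuffle): [2 3 1 6 4 5 0]
After op 4 (in_shuffle): [6 2 4 3 5 1 0]

Answer: 6 2 4 3 5 1 0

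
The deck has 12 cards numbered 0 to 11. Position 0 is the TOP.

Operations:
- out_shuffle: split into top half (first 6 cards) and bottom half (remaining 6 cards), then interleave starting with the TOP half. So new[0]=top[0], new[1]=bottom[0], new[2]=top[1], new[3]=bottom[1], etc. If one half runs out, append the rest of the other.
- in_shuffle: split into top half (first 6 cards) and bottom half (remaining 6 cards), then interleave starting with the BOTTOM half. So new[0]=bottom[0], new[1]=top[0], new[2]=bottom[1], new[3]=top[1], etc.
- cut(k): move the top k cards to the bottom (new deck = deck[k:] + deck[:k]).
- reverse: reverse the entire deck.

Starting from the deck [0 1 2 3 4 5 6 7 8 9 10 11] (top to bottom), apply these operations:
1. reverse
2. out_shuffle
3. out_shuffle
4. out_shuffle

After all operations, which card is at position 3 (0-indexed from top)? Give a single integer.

Answer: 1

Derivation:
After op 1 (reverse): [11 10 9 8 7 6 5 4 3 2 1 0]
After op 2 (out_shuffle): [11 5 10 4 9 3 8 2 7 1 6 0]
After op 3 (out_shuffle): [11 8 5 2 10 7 4 1 9 6 3 0]
After op 4 (out_shuffle): [11 4 8 1 5 9 2 6 10 3 7 0]
Position 3: card 1.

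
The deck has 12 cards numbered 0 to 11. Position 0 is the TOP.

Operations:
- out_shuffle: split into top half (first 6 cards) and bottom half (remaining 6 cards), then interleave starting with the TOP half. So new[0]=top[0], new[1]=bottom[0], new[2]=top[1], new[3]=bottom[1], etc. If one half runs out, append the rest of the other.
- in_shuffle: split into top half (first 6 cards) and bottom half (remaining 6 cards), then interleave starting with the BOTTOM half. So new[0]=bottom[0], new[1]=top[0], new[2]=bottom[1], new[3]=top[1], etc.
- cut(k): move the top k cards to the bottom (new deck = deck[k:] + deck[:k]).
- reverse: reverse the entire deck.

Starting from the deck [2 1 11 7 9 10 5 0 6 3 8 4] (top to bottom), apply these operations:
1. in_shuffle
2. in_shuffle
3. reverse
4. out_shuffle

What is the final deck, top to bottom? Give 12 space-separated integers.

Answer: 11 0 10 8 6 2 4 7 1 5 9 3

Derivation:
After op 1 (in_shuffle): [5 2 0 1 6 11 3 7 8 9 4 10]
After op 2 (in_shuffle): [3 5 7 2 8 0 9 1 4 6 10 11]
After op 3 (reverse): [11 10 6 4 1 9 0 8 2 7 5 3]
After op 4 (out_shuffle): [11 0 10 8 6 2 4 7 1 5 9 3]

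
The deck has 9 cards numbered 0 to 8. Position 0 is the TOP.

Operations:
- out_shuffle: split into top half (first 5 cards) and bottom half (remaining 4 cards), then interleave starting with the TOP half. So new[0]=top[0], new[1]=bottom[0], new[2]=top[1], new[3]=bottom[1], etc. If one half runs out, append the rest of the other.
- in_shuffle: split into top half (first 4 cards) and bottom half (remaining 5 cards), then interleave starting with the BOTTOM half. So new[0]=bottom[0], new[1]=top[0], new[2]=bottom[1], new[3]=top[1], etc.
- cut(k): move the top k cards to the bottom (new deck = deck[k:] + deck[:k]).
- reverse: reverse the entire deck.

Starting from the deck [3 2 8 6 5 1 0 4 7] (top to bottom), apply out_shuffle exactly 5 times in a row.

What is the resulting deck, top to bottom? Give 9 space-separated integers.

Answer: 3 8 5 0 7 2 6 1 4

Derivation:
After op 1 (out_shuffle): [3 1 2 0 8 4 6 7 5]
After op 2 (out_shuffle): [3 4 1 6 2 7 0 5 8]
After op 3 (out_shuffle): [3 7 4 0 1 5 6 8 2]
After op 4 (out_shuffle): [3 5 7 6 4 8 0 2 1]
After op 5 (out_shuffle): [3 8 5 0 7 2 6 1 4]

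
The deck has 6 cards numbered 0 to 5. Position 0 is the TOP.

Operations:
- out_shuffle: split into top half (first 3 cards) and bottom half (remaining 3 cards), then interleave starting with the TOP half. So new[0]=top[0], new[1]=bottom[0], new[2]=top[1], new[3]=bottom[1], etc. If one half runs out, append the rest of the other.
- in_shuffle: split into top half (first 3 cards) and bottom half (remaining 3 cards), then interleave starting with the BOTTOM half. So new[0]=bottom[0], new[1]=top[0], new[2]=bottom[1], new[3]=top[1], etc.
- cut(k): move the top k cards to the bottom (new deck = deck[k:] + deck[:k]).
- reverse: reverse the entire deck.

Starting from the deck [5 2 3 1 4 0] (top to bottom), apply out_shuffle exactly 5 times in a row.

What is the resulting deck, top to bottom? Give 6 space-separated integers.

Answer: 5 1 2 4 3 0

Derivation:
After op 1 (out_shuffle): [5 1 2 4 3 0]
After op 2 (out_shuffle): [5 4 1 3 2 0]
After op 3 (out_shuffle): [5 3 4 2 1 0]
After op 4 (out_shuffle): [5 2 3 1 4 0]
After op 5 (out_shuffle): [5 1 2 4 3 0]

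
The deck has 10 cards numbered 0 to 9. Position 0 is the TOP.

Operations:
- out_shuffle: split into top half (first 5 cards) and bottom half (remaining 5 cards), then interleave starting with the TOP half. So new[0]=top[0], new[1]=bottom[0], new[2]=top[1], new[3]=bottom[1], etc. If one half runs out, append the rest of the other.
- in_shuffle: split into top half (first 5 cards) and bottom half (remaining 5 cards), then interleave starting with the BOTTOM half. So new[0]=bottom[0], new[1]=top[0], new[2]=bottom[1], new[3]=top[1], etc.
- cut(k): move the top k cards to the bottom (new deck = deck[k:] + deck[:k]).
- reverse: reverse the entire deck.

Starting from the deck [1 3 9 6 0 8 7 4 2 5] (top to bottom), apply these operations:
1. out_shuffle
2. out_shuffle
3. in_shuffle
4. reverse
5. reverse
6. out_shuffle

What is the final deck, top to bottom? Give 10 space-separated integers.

Answer: 2 8 1 9 7 6 4 5 0 3

Derivation:
After op 1 (out_shuffle): [1 8 3 7 9 4 6 2 0 5]
After op 2 (out_shuffle): [1 4 8 6 3 2 7 0 9 5]
After op 3 (in_shuffle): [2 1 7 4 0 8 9 6 5 3]
After op 4 (reverse): [3 5 6 9 8 0 4 7 1 2]
After op 5 (reverse): [2 1 7 4 0 8 9 6 5 3]
After op 6 (out_shuffle): [2 8 1 9 7 6 4 5 0 3]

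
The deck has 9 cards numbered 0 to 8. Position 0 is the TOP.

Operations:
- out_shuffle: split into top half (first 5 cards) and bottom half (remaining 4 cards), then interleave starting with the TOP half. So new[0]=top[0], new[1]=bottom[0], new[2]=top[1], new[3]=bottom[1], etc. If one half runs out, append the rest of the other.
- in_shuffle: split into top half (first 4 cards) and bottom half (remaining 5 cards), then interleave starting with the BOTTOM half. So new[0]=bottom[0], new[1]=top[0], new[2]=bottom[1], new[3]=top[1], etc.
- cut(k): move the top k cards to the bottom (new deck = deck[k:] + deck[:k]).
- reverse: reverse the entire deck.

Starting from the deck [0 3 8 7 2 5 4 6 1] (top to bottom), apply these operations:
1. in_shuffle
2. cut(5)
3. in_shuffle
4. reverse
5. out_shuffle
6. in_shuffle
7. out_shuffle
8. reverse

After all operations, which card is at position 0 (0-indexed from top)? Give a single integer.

After op 1 (in_shuffle): [2 0 5 3 4 8 6 7 1]
After op 2 (cut(5)): [8 6 7 1 2 0 5 3 4]
After op 3 (in_shuffle): [2 8 0 6 5 7 3 1 4]
After op 4 (reverse): [4 1 3 7 5 6 0 8 2]
After op 5 (out_shuffle): [4 6 1 0 3 8 7 2 5]
After op 6 (in_shuffle): [3 4 8 6 7 1 2 0 5]
After op 7 (out_shuffle): [3 1 4 2 8 0 6 5 7]
After op 8 (reverse): [7 5 6 0 8 2 4 1 3]
Position 0: card 7.

Answer: 7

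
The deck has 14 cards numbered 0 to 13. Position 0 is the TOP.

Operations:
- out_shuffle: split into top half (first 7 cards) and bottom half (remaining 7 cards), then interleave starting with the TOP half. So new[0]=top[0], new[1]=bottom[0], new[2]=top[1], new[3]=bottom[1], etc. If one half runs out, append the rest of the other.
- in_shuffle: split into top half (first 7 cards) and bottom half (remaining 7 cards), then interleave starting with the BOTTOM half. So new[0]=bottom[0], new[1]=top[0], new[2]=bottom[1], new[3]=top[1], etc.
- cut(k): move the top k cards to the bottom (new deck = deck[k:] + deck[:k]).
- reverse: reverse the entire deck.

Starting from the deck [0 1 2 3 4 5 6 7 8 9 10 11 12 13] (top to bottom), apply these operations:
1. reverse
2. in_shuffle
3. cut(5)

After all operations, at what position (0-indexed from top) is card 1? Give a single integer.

Answer: 5

Derivation:
After op 1 (reverse): [13 12 11 10 9 8 7 6 5 4 3 2 1 0]
After op 2 (in_shuffle): [6 13 5 12 4 11 3 10 2 9 1 8 0 7]
After op 3 (cut(5)): [11 3 10 2 9 1 8 0 7 6 13 5 12 4]
Card 1 is at position 5.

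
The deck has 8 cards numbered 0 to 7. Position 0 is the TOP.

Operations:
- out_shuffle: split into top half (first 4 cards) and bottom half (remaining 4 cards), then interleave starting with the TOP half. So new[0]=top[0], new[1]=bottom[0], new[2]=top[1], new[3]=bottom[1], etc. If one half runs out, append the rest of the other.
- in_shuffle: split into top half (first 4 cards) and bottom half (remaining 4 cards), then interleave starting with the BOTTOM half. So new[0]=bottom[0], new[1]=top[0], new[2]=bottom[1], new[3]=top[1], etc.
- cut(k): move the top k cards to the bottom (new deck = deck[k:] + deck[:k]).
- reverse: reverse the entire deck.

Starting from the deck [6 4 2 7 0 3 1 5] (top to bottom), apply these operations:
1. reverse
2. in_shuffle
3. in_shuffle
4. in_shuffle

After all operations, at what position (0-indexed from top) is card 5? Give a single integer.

After op 1 (reverse): [5 1 3 0 7 2 4 6]
After op 2 (in_shuffle): [7 5 2 1 4 3 6 0]
After op 3 (in_shuffle): [4 7 3 5 6 2 0 1]
After op 4 (in_shuffle): [6 4 2 7 0 3 1 5]
Card 5 is at position 7.

Answer: 7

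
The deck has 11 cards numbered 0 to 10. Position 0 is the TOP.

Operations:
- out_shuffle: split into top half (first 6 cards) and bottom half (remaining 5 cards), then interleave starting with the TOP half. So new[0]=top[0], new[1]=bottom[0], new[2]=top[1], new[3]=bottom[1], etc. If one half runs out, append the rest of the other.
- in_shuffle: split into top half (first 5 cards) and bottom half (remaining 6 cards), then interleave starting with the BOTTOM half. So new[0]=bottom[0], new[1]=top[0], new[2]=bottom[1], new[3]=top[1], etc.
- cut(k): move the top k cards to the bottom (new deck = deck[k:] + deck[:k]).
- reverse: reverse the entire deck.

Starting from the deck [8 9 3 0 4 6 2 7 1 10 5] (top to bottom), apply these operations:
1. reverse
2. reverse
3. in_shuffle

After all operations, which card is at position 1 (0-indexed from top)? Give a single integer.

Answer: 8

Derivation:
After op 1 (reverse): [5 10 1 7 2 6 4 0 3 9 8]
After op 2 (reverse): [8 9 3 0 4 6 2 7 1 10 5]
After op 3 (in_shuffle): [6 8 2 9 7 3 1 0 10 4 5]
Position 1: card 8.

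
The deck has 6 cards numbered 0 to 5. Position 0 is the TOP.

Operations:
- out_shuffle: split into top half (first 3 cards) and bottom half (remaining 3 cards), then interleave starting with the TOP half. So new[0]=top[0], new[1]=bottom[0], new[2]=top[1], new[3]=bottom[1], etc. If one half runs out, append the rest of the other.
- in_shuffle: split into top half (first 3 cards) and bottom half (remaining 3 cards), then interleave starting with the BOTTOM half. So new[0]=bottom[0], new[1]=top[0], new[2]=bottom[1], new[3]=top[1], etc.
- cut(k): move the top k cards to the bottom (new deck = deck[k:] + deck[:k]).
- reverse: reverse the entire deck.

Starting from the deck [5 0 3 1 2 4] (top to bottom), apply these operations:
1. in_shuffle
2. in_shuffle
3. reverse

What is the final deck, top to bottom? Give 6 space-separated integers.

After op 1 (in_shuffle): [1 5 2 0 4 3]
After op 2 (in_shuffle): [0 1 4 5 3 2]
After op 3 (reverse): [2 3 5 4 1 0]

Answer: 2 3 5 4 1 0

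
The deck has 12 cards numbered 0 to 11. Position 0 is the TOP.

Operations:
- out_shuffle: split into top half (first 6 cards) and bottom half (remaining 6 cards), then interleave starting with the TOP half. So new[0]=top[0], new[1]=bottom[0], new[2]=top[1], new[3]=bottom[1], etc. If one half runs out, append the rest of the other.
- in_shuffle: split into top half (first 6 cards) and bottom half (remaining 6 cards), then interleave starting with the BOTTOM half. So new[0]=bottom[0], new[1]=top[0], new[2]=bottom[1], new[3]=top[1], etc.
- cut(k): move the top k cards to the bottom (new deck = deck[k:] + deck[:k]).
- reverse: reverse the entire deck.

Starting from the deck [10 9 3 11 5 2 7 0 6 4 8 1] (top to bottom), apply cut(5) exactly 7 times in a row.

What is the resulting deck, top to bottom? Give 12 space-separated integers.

Answer: 1 10 9 3 11 5 2 7 0 6 4 8

Derivation:
After op 1 (cut(5)): [2 7 0 6 4 8 1 10 9 3 11 5]
After op 2 (cut(5)): [8 1 10 9 3 11 5 2 7 0 6 4]
After op 3 (cut(5)): [11 5 2 7 0 6 4 8 1 10 9 3]
After op 4 (cut(5)): [6 4 8 1 10 9 3 11 5 2 7 0]
After op 5 (cut(5)): [9 3 11 5 2 7 0 6 4 8 1 10]
After op 6 (cut(5)): [7 0 6 4 8 1 10 9 3 11 5 2]
After op 7 (cut(5)): [1 10 9 3 11 5 2 7 0 6 4 8]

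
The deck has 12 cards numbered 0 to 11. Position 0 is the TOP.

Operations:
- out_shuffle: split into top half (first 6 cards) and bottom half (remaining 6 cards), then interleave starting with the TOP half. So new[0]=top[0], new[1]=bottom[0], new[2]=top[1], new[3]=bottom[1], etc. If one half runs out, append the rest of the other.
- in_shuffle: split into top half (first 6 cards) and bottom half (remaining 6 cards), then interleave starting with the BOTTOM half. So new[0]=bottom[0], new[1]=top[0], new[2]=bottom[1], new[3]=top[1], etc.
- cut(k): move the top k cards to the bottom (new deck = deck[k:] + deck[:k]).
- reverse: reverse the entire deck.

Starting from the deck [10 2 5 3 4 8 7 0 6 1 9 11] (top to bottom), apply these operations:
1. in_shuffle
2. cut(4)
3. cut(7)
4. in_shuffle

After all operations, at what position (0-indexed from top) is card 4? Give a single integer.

Answer: 8

Derivation:
After op 1 (in_shuffle): [7 10 0 2 6 5 1 3 9 4 11 8]
After op 2 (cut(4)): [6 5 1 3 9 4 11 8 7 10 0 2]
After op 3 (cut(7)): [8 7 10 0 2 6 5 1 3 9 4 11]
After op 4 (in_shuffle): [5 8 1 7 3 10 9 0 4 2 11 6]
Card 4 is at position 8.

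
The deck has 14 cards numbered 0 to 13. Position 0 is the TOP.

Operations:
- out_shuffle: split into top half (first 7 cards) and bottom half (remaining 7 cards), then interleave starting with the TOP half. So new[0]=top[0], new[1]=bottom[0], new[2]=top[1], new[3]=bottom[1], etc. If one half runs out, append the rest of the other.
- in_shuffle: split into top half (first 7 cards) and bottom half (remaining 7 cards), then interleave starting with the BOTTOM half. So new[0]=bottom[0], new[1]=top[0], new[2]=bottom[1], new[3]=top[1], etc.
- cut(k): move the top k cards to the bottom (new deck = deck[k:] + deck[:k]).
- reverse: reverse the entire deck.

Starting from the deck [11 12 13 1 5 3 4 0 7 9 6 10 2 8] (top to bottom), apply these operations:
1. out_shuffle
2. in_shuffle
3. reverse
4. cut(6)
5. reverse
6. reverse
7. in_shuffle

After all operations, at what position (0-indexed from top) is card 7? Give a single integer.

After op 1 (out_shuffle): [11 0 12 7 13 9 1 6 5 10 3 2 4 8]
After op 2 (in_shuffle): [6 11 5 0 10 12 3 7 2 13 4 9 8 1]
After op 3 (reverse): [1 8 9 4 13 2 7 3 12 10 0 5 11 6]
After op 4 (cut(6)): [7 3 12 10 0 5 11 6 1 8 9 4 13 2]
After op 5 (reverse): [2 13 4 9 8 1 6 11 5 0 10 12 3 7]
After op 6 (reverse): [7 3 12 10 0 5 11 6 1 8 9 4 13 2]
After op 7 (in_shuffle): [6 7 1 3 8 12 9 10 4 0 13 5 2 11]
Card 7 is at position 1.

Answer: 1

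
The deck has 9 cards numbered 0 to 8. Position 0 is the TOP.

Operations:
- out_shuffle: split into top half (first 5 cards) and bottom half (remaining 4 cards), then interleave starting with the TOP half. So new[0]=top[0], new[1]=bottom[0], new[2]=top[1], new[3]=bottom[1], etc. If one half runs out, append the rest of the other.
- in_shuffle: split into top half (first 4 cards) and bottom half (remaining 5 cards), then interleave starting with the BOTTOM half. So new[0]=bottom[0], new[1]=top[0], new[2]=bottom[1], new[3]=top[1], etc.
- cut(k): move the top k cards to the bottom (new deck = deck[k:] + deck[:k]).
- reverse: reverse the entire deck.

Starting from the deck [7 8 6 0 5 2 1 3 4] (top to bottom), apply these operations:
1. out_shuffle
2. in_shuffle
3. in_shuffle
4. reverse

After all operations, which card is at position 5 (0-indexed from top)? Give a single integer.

Answer: 7

Derivation:
After op 1 (out_shuffle): [7 2 8 1 6 3 0 4 5]
After op 2 (in_shuffle): [6 7 3 2 0 8 4 1 5]
After op 3 (in_shuffle): [0 6 8 7 4 3 1 2 5]
After op 4 (reverse): [5 2 1 3 4 7 8 6 0]
Position 5: card 7.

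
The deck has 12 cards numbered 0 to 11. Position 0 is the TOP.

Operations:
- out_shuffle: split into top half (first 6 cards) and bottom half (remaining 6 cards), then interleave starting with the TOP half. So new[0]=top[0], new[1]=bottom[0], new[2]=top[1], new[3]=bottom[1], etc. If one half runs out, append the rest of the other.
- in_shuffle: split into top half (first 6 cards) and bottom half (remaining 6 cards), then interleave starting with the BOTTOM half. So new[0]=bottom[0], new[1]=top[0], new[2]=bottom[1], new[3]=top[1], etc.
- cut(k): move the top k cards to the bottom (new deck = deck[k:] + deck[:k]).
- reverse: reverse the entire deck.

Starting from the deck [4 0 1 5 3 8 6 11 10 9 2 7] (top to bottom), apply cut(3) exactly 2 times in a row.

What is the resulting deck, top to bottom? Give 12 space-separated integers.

Answer: 6 11 10 9 2 7 4 0 1 5 3 8

Derivation:
After op 1 (cut(3)): [5 3 8 6 11 10 9 2 7 4 0 1]
After op 2 (cut(3)): [6 11 10 9 2 7 4 0 1 5 3 8]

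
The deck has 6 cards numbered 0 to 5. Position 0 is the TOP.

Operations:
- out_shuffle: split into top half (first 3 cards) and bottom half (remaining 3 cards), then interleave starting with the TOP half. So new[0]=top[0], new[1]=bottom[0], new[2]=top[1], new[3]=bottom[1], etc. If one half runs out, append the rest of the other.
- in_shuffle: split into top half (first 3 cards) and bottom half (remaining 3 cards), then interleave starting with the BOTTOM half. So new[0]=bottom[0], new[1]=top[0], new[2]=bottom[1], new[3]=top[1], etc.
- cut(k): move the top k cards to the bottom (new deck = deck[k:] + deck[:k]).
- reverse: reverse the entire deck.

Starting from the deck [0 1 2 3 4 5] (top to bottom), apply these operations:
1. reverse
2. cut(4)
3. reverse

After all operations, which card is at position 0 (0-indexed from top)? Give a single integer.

After op 1 (reverse): [5 4 3 2 1 0]
After op 2 (cut(4)): [1 0 5 4 3 2]
After op 3 (reverse): [2 3 4 5 0 1]
Position 0: card 2.

Answer: 2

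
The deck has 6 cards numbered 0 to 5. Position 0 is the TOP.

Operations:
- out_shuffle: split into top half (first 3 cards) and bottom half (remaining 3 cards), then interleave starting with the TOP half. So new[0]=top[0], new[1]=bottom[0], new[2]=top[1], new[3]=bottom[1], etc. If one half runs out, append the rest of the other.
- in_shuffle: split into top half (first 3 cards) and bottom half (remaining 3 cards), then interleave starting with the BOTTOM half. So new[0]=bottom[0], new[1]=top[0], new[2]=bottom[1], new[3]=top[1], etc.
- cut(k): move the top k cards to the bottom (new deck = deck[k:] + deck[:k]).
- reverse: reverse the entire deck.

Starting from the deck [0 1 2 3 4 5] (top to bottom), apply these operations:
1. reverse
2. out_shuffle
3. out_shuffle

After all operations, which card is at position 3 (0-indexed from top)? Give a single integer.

Answer: 3

Derivation:
After op 1 (reverse): [5 4 3 2 1 0]
After op 2 (out_shuffle): [5 2 4 1 3 0]
After op 3 (out_shuffle): [5 1 2 3 4 0]
Position 3: card 3.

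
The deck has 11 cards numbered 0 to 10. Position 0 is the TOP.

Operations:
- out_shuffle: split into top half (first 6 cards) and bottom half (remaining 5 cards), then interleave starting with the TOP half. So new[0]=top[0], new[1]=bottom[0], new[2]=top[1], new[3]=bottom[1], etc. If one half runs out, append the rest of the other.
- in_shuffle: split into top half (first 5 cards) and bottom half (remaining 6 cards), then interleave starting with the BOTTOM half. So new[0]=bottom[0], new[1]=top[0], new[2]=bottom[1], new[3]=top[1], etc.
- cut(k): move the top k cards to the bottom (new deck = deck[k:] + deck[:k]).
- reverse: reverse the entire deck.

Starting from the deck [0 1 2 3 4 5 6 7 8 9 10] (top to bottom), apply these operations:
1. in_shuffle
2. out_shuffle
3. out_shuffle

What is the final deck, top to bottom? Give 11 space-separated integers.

After op 1 (in_shuffle): [5 0 6 1 7 2 8 3 9 4 10]
After op 2 (out_shuffle): [5 8 0 3 6 9 1 4 7 10 2]
After op 3 (out_shuffle): [5 1 8 4 0 7 3 10 6 2 9]

Answer: 5 1 8 4 0 7 3 10 6 2 9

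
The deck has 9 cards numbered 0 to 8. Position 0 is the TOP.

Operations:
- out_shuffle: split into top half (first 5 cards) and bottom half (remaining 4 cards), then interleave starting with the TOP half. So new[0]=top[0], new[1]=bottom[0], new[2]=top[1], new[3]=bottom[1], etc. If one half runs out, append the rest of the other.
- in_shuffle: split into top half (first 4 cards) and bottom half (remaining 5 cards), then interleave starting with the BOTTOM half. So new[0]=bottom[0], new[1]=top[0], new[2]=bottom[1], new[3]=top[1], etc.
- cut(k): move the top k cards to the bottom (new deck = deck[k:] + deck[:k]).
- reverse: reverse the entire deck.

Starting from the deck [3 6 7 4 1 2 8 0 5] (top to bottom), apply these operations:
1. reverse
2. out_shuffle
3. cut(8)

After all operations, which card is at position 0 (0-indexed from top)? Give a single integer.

Answer: 1

Derivation:
After op 1 (reverse): [5 0 8 2 1 4 7 6 3]
After op 2 (out_shuffle): [5 4 0 7 8 6 2 3 1]
After op 3 (cut(8)): [1 5 4 0 7 8 6 2 3]
Position 0: card 1.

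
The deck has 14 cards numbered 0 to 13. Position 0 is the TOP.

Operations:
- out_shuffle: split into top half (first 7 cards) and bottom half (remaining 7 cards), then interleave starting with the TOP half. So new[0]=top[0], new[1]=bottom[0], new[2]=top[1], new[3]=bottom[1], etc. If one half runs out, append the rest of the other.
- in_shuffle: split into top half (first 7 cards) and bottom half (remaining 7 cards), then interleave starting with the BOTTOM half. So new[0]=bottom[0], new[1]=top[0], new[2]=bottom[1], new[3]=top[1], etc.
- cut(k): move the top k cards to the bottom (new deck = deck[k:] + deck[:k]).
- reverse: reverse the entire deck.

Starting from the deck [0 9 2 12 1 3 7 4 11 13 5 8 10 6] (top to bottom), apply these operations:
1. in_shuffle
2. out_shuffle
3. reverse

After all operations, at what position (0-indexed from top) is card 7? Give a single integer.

Answer: 0

Derivation:
After op 1 (in_shuffle): [4 0 11 9 13 2 5 12 8 1 10 3 6 7]
After op 2 (out_shuffle): [4 12 0 8 11 1 9 10 13 3 2 6 5 7]
After op 3 (reverse): [7 5 6 2 3 13 10 9 1 11 8 0 12 4]
Card 7 is at position 0.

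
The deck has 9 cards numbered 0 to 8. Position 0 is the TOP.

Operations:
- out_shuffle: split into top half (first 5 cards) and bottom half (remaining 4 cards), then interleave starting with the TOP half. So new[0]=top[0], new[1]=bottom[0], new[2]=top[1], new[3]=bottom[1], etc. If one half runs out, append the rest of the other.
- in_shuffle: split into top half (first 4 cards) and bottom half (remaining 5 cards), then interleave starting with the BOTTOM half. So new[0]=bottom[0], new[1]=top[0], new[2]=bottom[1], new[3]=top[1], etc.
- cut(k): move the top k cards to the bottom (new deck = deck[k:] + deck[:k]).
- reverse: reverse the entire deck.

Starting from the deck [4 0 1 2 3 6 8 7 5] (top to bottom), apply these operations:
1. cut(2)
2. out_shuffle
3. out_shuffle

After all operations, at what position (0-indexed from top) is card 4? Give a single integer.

After op 1 (cut(2)): [1 2 3 6 8 7 5 4 0]
After op 2 (out_shuffle): [1 7 2 5 3 4 6 0 8]
After op 3 (out_shuffle): [1 4 7 6 2 0 5 8 3]
Card 4 is at position 1.

Answer: 1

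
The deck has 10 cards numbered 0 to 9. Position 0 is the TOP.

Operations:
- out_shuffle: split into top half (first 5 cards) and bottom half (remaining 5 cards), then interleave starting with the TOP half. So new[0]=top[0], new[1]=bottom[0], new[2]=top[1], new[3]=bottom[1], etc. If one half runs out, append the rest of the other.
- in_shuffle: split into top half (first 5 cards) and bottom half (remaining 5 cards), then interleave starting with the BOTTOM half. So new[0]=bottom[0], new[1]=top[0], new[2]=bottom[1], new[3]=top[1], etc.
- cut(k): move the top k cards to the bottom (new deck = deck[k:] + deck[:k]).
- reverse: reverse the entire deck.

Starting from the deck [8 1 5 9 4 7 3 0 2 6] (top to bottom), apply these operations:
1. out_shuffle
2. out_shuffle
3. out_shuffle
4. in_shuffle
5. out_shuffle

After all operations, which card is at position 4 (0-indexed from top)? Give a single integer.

Answer: 9

Derivation:
After op 1 (out_shuffle): [8 7 1 3 5 0 9 2 4 6]
After op 2 (out_shuffle): [8 0 7 9 1 2 3 4 5 6]
After op 3 (out_shuffle): [8 2 0 3 7 4 9 5 1 6]
After op 4 (in_shuffle): [4 8 9 2 5 0 1 3 6 7]
After op 5 (out_shuffle): [4 0 8 1 9 3 2 6 5 7]
Position 4: card 9.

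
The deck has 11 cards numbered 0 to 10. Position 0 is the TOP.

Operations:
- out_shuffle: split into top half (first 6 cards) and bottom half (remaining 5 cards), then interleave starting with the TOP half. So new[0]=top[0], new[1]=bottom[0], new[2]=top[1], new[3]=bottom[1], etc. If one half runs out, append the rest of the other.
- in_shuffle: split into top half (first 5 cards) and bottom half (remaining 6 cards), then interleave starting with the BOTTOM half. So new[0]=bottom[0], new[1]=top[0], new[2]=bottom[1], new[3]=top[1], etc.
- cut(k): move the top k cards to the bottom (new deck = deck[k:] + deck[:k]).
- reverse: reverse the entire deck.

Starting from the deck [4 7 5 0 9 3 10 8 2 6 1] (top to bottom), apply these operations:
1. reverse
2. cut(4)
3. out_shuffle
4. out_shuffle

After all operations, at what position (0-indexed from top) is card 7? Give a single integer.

Answer: 9

Derivation:
After op 1 (reverse): [1 6 2 8 10 3 9 0 5 7 4]
After op 2 (cut(4)): [10 3 9 0 5 7 4 1 6 2 8]
After op 3 (out_shuffle): [10 4 3 1 9 6 0 2 5 8 7]
After op 4 (out_shuffle): [10 0 4 2 3 5 1 8 9 7 6]
Card 7 is at position 9.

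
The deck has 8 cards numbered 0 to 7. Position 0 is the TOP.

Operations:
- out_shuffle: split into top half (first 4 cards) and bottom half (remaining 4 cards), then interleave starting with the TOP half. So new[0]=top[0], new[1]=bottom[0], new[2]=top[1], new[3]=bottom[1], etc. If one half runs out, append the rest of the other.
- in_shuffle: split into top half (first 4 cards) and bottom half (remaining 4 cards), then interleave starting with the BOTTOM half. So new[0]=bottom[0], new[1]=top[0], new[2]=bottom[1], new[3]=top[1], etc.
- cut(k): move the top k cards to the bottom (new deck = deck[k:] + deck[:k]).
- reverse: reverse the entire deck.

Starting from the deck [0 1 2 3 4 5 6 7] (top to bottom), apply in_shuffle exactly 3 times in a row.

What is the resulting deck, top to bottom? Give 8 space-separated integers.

After op 1 (in_shuffle): [4 0 5 1 6 2 7 3]
After op 2 (in_shuffle): [6 4 2 0 7 5 3 1]
After op 3 (in_shuffle): [7 6 5 4 3 2 1 0]

Answer: 7 6 5 4 3 2 1 0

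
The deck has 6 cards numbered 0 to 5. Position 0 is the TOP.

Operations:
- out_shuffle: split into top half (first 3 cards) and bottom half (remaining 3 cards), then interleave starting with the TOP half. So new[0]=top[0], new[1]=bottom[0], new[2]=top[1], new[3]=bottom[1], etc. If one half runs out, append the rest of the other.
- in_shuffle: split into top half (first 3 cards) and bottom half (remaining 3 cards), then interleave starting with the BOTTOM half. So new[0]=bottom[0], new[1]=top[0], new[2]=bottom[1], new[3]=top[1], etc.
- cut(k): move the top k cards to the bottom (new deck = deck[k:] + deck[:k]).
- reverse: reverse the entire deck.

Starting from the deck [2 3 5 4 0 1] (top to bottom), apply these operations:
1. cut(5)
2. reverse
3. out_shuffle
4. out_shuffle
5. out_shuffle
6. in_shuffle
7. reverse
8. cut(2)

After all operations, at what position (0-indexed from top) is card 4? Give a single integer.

After op 1 (cut(5)): [1 2 3 5 4 0]
After op 2 (reverse): [0 4 5 3 2 1]
After op 3 (out_shuffle): [0 3 4 2 5 1]
After op 4 (out_shuffle): [0 2 3 5 4 1]
After op 5 (out_shuffle): [0 5 2 4 3 1]
After op 6 (in_shuffle): [4 0 3 5 1 2]
After op 7 (reverse): [2 1 5 3 0 4]
After op 8 (cut(2)): [5 3 0 4 2 1]
Card 4 is at position 3.

Answer: 3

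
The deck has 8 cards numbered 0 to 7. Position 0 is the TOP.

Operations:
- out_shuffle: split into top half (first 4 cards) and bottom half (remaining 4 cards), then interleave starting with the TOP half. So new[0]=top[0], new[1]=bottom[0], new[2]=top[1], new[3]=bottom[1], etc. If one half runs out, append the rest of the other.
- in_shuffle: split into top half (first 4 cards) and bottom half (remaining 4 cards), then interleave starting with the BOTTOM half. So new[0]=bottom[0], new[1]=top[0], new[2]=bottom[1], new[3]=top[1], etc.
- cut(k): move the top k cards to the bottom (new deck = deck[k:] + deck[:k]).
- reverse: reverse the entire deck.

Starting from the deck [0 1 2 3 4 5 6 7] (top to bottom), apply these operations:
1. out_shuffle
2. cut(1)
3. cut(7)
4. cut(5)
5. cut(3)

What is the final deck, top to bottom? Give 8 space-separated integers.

After op 1 (out_shuffle): [0 4 1 5 2 6 3 7]
After op 2 (cut(1)): [4 1 5 2 6 3 7 0]
After op 3 (cut(7)): [0 4 1 5 2 6 3 7]
After op 4 (cut(5)): [6 3 7 0 4 1 5 2]
After op 5 (cut(3)): [0 4 1 5 2 6 3 7]

Answer: 0 4 1 5 2 6 3 7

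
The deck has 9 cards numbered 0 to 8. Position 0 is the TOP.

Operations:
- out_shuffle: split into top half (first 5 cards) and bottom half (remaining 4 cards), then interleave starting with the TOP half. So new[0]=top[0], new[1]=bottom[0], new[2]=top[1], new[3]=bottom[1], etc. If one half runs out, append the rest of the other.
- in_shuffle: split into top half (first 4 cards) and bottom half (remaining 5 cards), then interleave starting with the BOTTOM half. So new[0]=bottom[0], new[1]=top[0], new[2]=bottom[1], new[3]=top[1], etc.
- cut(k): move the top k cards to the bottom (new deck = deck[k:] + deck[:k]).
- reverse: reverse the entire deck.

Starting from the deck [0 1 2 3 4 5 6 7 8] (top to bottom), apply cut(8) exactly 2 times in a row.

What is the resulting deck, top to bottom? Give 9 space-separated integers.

Answer: 7 8 0 1 2 3 4 5 6

Derivation:
After op 1 (cut(8)): [8 0 1 2 3 4 5 6 7]
After op 2 (cut(8)): [7 8 0 1 2 3 4 5 6]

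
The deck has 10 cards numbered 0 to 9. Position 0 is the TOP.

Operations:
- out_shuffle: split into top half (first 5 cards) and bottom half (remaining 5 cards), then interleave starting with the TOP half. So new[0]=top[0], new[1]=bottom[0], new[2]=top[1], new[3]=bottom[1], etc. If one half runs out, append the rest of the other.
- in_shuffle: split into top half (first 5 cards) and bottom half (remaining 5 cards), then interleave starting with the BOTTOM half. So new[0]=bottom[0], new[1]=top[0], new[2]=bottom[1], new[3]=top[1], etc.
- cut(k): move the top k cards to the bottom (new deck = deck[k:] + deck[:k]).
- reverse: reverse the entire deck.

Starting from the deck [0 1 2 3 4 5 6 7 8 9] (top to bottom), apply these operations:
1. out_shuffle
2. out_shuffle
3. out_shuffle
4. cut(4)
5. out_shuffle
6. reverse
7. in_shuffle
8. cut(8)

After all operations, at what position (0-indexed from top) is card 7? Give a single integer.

Answer: 7

Derivation:
After op 1 (out_shuffle): [0 5 1 6 2 7 3 8 4 9]
After op 2 (out_shuffle): [0 7 5 3 1 8 6 4 2 9]
After op 3 (out_shuffle): [0 8 7 6 5 4 3 2 1 9]
After op 4 (cut(4)): [5 4 3 2 1 9 0 8 7 6]
After op 5 (out_shuffle): [5 9 4 0 3 8 2 7 1 6]
After op 6 (reverse): [6 1 7 2 8 3 0 4 9 5]
After op 7 (in_shuffle): [3 6 0 1 4 7 9 2 5 8]
After op 8 (cut(8)): [5 8 3 6 0 1 4 7 9 2]
Card 7 is at position 7.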